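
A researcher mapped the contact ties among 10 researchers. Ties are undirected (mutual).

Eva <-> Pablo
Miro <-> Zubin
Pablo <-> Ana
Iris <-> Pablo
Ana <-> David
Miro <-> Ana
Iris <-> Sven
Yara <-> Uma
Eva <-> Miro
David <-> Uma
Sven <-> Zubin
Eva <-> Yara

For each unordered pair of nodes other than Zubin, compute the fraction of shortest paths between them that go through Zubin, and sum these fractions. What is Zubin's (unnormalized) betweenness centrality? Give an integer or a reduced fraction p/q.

Pairs whose geodesics pass through Zubin — Sven–Ana: 1/2; Sven–David: 1/2; Sven–Uma: 2/4; Sven–Yara: 1/2; Sven–Eva: 1/2; Sven–Miro: 1; Iris–Miro: 1/3.
All other pairs contribute 0.
Summing the contributions gives betweenness(Zubin) = 23/6.

23/6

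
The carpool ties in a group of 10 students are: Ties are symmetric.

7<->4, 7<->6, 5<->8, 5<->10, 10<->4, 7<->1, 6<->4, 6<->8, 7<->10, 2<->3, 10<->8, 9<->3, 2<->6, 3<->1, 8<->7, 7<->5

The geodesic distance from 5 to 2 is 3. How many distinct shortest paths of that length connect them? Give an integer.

2

The shortest distance is 3. The length-3 paths are: 5–7–6–2; 5–8–6–2.
That gives 2 distinct shortest paths.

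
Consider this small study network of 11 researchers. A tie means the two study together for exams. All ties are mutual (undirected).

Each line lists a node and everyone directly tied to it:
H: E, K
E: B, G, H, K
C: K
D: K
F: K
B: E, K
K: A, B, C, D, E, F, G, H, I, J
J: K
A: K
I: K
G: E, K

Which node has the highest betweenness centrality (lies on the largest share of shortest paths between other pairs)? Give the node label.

K

Unnormalized betweenness of each node: A:0, B:0, C:0, D:0, E:3/2, F:0, G:0, H:0, I:0, J:0, K:81/2.
K has the largest value, 81/2, making it the main broker — the node through which the most shortest paths run.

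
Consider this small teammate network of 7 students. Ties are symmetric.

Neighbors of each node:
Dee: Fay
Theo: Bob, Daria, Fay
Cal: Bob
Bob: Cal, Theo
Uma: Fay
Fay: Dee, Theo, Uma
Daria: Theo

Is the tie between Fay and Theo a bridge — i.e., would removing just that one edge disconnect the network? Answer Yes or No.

Yes

Without the Fay–Theo edge there is no alternate route between Fay and Theo, so the network disconnects. It is a bridge.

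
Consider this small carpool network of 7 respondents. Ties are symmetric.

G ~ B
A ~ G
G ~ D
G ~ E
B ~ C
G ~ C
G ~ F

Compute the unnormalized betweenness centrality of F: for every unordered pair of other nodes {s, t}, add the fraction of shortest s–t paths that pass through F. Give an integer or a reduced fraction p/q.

0

No shortest path between any pair of other nodes passes through F.
Summing the contributions gives betweenness(F) = 0.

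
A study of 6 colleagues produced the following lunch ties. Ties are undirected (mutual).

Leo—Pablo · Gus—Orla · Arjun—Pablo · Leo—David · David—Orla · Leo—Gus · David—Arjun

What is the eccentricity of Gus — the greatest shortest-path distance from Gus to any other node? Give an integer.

Distances from Gus: Arjun:3, David:2, Leo:1, Orla:1, Pablo:2.
The largest is 3 (to Arjun), so the eccentricity of Gus is 3.

3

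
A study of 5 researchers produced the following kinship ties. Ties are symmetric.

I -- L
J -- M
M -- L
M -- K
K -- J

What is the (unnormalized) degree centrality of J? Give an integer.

J is directly tied to K and M. That is 2 neighbors, so the degree of J is 2.

2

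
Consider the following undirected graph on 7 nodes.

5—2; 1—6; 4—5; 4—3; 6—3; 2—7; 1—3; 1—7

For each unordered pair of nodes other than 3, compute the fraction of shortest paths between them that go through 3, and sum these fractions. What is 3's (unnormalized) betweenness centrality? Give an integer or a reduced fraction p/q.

Pairs whose geodesics pass through 3 — 7–4: 1/2; 1–4: 1; 1–5: 1/2; 6–4: 1; 6–5: 1.
All other pairs contribute 0.
Summing the contributions gives betweenness(3) = 4.

4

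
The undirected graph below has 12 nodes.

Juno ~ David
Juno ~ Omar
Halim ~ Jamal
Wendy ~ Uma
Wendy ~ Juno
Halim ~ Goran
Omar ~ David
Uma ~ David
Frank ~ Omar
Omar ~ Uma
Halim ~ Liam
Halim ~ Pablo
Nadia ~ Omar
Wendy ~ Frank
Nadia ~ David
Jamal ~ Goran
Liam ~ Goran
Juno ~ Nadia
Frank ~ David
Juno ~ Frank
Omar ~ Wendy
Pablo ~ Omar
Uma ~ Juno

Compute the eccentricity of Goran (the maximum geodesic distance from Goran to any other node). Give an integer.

Distances from Goran: David:4, Frank:4, Halim:1, Jamal:1, Juno:4, Liam:1, Nadia:4, Omar:3, Pablo:2, Uma:4, Wendy:4.
The largest is 4 (to Wendy, Nadia, David, Uma, Frank, and Juno), so the eccentricity of Goran is 4.

4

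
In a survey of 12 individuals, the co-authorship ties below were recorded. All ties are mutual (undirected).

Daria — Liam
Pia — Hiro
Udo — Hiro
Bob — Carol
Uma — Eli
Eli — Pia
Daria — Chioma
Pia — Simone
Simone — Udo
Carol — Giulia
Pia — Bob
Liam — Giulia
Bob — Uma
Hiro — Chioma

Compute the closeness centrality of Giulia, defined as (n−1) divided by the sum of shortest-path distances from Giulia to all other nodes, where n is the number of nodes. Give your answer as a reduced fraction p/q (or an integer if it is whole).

11/32

Distances from Giulia: Bob:2, Carol:1, Chioma:3, Daria:2, Eli:4, Hiro:4, Liam:1, Pia:3, Simone:4, Udo:5, Uma:3. Sum = 32.
n = 12, so closeness = 11/32.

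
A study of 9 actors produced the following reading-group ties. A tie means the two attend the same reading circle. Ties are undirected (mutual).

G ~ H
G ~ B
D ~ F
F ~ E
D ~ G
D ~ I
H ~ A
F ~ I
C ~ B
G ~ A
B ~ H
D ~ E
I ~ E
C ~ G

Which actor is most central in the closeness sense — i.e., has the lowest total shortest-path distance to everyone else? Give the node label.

Farness (sum of distances to all others) for each node — A:17, B:16, C:17, D:12, E:17, F:17, G:11, H:16, I:17.
The smallest farness is 11, for G, so G has the highest closeness.

G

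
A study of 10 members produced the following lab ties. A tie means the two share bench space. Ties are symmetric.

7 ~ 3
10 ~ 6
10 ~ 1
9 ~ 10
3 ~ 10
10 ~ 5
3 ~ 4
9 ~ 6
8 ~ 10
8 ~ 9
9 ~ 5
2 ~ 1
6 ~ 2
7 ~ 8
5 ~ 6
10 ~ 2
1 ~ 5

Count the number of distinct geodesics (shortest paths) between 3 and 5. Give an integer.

1

The shortest distance is 2, and the only length-2 path is 3–10–5. So there is exactly 1 shortest path.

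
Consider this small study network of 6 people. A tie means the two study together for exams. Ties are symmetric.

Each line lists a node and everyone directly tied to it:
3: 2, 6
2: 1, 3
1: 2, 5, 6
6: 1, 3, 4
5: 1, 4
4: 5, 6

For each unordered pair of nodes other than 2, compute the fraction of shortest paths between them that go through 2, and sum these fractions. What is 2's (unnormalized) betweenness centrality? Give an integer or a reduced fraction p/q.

Pairs whose geodesics pass through 2 — 3–5: 1/3; 3–1: 1/2.
All other pairs contribute 0.
Summing the contributions gives betweenness(2) = 5/6.

5/6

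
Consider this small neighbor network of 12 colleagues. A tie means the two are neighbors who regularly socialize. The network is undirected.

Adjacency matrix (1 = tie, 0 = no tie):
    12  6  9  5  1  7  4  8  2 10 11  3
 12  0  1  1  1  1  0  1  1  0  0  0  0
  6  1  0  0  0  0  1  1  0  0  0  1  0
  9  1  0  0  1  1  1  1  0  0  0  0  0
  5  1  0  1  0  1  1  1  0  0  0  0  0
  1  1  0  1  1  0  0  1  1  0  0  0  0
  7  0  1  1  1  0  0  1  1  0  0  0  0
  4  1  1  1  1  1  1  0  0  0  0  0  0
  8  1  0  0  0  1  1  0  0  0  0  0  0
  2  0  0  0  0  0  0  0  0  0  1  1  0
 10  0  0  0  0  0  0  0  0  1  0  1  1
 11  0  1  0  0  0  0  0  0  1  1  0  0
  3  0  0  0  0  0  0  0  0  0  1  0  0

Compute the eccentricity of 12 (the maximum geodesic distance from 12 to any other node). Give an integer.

Distances from 12: 1:1, 2:3, 3:4, 4:1, 5:1, 6:1, 7:2, 8:1, 9:1, 10:3, 11:2.
The largest is 4 (to 3), so the eccentricity of 12 is 4.

4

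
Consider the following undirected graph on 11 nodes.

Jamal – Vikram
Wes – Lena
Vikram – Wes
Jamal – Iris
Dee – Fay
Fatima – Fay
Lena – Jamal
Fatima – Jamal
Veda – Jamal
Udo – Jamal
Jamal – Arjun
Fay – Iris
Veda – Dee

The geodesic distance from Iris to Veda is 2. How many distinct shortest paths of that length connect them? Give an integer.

The shortest distance is 2, and the only length-2 path is Iris–Jamal–Veda. So there is exactly 1 shortest path.

1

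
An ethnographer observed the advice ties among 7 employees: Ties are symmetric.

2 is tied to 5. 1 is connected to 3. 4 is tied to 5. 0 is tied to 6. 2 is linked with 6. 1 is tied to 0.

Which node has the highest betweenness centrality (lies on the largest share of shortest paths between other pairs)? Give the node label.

6

Unnormalized betweenness of each node: 0:8, 1:5, 2:8, 3:0, 4:0, 5:5, 6:9.
6 has the largest value, 9, making it the main broker — the node through which the most shortest paths run.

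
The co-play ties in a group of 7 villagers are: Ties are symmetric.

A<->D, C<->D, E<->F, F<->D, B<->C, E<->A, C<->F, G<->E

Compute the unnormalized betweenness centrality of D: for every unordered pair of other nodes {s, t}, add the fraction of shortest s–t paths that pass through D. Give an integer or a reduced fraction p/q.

5/2

Pairs whose geodesics pass through D — C–A: 1; B–A: 1; F–A: 1/2.
All other pairs contribute 0.
Summing the contributions gives betweenness(D) = 5/2.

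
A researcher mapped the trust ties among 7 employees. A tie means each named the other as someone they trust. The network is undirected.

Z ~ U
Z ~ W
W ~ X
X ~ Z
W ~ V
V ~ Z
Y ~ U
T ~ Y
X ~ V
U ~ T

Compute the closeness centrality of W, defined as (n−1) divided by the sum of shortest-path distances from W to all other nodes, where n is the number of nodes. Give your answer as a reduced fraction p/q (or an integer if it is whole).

6/11

Distances from W: T:3, U:2, V:1, X:1, Y:3, Z:1. Sum = 11.
n = 7, so closeness = 6/11.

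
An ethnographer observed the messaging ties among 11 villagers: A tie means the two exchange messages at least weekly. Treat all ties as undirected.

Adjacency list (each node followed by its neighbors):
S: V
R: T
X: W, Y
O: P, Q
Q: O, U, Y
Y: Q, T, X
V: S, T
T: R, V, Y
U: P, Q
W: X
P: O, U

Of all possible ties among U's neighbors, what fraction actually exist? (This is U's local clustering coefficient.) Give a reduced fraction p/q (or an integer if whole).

0

U's neighbors: P and Q (k = 2).
Possible neighbor pairs: C(2,2) = 1. Edges among them: none → e = 0.
Clustering(U) = 0/1.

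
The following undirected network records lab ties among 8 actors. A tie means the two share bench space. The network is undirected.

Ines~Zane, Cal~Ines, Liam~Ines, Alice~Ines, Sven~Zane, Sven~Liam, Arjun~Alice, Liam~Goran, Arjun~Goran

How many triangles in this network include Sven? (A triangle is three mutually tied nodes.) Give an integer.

0

Sven's neighbors are Liam and Zane, but none of them are tied to each other, so no triangle contains Sven.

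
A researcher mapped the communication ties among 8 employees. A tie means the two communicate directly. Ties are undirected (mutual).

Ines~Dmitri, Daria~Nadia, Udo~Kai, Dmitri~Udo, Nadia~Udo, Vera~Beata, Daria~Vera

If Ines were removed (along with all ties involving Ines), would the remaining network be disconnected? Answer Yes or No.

Even without Ines, every remaining node can still reach every other (the residual graph is connected), so Ines is not a cut vertex.

No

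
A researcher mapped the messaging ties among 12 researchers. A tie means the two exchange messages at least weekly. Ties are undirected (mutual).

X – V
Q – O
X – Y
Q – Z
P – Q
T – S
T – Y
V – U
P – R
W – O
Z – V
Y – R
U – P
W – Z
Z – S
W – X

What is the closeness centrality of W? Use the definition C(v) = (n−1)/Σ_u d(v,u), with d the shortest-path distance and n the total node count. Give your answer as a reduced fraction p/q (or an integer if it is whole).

11/23

Distances from W: O:1, P:3, Q:2, R:3, S:2, T:3, U:3, V:2, X:1, Y:2, Z:1. Sum = 23.
n = 12, so closeness = 11/23.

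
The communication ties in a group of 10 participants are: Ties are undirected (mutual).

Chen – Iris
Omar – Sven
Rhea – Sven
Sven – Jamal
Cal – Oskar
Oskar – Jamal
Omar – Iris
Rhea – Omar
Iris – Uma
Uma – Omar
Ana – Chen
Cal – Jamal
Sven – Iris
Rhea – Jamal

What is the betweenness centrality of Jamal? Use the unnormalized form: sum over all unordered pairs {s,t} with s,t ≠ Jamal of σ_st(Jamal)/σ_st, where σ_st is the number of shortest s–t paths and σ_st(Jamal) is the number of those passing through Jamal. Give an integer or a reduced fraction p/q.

Pairs whose geodesics pass through Jamal — Omar–Cal: 2/2; Omar–Oskar: 2/2; Sven–Cal: 1; Sven–Oskar: 1; Ana–Cal: 1; Ana–Oskar: 1; Cal–Rhea: 1; Cal–Uma: 3/3; Cal–Iris: 1; Cal–Chen: 1; Rhea–Oskar: 1; Uma–Oskar: 3/3; Iris–Oskar: 1; Oskar–Chen: 1.
All other pairs contribute 0.
Summing the contributions gives betweenness(Jamal) = 14.

14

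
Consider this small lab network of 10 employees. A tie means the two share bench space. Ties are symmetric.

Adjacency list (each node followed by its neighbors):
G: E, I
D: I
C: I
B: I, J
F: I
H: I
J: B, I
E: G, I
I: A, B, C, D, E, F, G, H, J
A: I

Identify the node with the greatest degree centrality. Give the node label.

I

Degrees — A:1, B:2, C:1, D:1, E:2, F:1, G:2, H:1, I:9, J:2.
The maximum is 9, attained only by I.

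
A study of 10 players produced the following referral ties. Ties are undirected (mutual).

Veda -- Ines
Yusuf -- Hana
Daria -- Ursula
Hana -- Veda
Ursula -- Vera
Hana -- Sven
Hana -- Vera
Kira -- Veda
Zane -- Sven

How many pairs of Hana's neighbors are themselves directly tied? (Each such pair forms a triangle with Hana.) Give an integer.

Hana's neighbors are Sven, Veda, Vera, and Yusuf, but none of them are tied to each other, so no triangle contains Hana.

0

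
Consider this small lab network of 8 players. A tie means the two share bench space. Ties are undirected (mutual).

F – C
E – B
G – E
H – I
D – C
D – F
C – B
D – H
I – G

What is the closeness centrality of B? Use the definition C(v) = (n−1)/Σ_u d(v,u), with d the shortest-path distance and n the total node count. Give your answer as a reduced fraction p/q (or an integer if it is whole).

Distances from B: C:1, D:2, E:1, F:2, G:2, H:3, I:3. Sum = 14.
n = 8, so closeness = 7/14 = 1/2.

1/2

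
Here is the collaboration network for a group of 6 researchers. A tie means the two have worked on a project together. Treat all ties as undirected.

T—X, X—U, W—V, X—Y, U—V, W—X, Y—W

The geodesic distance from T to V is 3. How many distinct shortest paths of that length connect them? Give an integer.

The shortest distance is 3. The length-3 paths are: T–X–U–V; T–X–W–V.
That gives 2 distinct shortest paths.

2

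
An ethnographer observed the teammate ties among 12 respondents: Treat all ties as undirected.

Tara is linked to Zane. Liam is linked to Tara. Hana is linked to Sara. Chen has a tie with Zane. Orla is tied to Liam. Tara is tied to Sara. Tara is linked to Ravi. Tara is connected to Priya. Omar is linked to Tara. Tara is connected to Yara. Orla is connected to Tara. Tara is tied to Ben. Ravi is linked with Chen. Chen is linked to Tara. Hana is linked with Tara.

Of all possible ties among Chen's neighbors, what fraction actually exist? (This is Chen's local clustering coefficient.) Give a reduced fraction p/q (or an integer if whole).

Chen's neighbors: Ravi, Tara, and Zane (k = 3).
Possible neighbor pairs: C(3,2) = 3. Edges among them: Ravi–Tara, Tara–Zane → e = 2.
Clustering(Chen) = 2/3.

2/3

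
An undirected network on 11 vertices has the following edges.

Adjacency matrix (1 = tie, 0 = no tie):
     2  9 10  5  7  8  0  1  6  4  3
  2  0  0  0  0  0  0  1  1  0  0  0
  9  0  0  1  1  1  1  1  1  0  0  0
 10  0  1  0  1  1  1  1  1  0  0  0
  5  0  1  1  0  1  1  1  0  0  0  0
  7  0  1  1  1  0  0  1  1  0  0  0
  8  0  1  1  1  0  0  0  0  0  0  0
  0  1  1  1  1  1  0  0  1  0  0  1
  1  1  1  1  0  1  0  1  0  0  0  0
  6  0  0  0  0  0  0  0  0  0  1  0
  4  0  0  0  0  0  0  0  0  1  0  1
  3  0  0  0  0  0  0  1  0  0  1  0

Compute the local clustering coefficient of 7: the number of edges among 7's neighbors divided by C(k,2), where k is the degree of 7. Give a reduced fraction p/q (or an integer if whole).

9/10

7's neighbors: 0, 1, 5, 9, and 10 (k = 5).
Possible neighbor pairs: C(5,2) = 10. Edges among them: 0–1, 0–5, 0–9, 0–10, 1–9, 1–10, 5–9, 5–10, 9–10 → e = 9.
Clustering(7) = 9/10.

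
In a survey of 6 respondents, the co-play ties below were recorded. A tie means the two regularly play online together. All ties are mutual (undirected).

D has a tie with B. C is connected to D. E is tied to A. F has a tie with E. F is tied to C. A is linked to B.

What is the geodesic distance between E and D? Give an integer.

One shortest route is E – A – B – D, which uses 3 edges, and at distance 2 from E we only reach {B, C}, which does not include D. So d(E,D) = 3.

3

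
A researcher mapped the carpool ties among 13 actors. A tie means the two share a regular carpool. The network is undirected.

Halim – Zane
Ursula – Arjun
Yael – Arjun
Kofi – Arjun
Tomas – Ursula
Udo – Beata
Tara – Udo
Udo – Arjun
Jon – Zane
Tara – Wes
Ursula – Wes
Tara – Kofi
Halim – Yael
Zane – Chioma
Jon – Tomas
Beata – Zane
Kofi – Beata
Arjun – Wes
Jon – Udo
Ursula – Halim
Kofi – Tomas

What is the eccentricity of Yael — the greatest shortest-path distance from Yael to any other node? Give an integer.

3

Distances from Yael: Arjun:1, Beata:3, Chioma:3, Halim:1, Jon:3, Kofi:2, Tara:3, Tomas:3, Udo:2, Ursula:2, Wes:2, Zane:2.
The largest is 3 (to Tara, Tomas, Beata, Jon, and Chioma), so the eccentricity of Yael is 3.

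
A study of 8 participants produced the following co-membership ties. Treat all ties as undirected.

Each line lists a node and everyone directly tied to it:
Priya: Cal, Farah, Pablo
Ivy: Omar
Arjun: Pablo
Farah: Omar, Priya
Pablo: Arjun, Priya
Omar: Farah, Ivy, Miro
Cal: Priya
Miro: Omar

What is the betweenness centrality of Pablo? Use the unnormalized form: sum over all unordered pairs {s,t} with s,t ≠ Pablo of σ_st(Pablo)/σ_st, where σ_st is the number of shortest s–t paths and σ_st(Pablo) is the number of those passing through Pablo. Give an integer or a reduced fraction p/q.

6

Pairs whose geodesics pass through Pablo — Arjun–Omar: 1; Arjun–Miro: 1; Arjun–Farah: 1; Arjun–Ivy: 1; Arjun–Priya: 1; Arjun–Cal: 1.
All other pairs contribute 0.
Summing the contributions gives betweenness(Pablo) = 6.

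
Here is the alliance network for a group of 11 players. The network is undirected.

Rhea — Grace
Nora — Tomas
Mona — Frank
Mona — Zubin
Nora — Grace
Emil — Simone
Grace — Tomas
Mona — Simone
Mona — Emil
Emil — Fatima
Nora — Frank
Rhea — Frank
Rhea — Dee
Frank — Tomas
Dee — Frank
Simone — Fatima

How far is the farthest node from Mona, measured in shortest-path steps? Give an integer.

3

Distances from Mona: Dee:2, Emil:1, Fatima:2, Frank:1, Grace:3, Nora:2, Rhea:2, Simone:1, Tomas:2, Zubin:1.
The largest is 3 (to Grace), so the eccentricity of Mona is 3.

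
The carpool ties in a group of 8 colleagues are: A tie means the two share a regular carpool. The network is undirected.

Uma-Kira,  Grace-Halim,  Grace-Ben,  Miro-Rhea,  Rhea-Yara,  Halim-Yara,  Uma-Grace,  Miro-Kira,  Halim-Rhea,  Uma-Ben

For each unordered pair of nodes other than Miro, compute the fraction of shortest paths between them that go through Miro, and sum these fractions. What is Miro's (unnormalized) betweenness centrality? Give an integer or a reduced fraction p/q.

3

Pairs whose geodesics pass through Miro — Rhea–Kira: 1; Rhea–Uma: 1/2; Kira–Halim: 1/2; Kira–Yara: 1.
All other pairs contribute 0.
Summing the contributions gives betweenness(Miro) = 3.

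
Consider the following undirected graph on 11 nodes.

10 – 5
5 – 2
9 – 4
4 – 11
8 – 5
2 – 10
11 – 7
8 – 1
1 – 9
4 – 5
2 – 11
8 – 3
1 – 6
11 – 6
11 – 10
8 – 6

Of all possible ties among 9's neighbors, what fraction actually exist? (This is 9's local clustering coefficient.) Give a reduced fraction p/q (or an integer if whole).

9's neighbors: 1 and 4 (k = 2).
Possible neighbor pairs: C(2,2) = 1. Edges among them: none → e = 0.
Clustering(9) = 0/1.

0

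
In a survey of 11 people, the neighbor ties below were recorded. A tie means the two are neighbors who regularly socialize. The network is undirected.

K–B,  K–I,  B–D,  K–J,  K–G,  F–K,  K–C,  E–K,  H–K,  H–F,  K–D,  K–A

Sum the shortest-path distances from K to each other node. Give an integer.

10

Distances from K: A:1, B:1, C:1, D:1, E:1, F:1, G:1, H:1, I:1, J:1.
Sum = 1 + 1 + 1 + 1 + 1 + 1 + 1 + 1 + 1 + 1 = 10.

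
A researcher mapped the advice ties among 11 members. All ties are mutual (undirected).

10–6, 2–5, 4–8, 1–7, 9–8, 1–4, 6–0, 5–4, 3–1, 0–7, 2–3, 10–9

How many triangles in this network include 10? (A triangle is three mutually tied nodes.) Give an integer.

0

10's neighbors are 6 and 9, but none of them are tied to each other, so no triangle contains 10.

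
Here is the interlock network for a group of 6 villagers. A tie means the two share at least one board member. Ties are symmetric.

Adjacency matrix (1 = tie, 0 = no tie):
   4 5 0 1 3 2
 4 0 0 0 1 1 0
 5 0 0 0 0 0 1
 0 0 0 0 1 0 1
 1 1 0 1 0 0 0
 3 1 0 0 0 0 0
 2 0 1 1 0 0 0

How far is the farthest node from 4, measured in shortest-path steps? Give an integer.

4

Distances from 4: 0:2, 1:1, 2:3, 3:1, 5:4.
The largest is 4 (to 5), so the eccentricity of 4 is 4.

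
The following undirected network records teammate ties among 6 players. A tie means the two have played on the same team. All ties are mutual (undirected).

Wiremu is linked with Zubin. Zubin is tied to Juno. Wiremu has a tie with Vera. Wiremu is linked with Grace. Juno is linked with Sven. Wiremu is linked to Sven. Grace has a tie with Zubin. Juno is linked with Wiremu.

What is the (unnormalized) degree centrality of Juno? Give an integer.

3

Juno is directly tied to Sven, Wiremu, and Zubin. That is 3 neighbors, so the degree of Juno is 3.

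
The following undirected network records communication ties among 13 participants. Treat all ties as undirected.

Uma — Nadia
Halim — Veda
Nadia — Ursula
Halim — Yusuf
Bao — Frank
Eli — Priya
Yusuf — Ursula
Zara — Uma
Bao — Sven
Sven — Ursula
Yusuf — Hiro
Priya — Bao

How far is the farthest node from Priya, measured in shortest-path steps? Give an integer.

Distances from Priya: Bao:1, Eli:1, Frank:2, Halim:5, Hiro:5, Nadia:4, Sven:2, Uma:5, Ursula:3, Veda:6, Yusuf:4, Zara:6.
The largest is 6 (to Veda and Zara), so the eccentricity of Priya is 6.

6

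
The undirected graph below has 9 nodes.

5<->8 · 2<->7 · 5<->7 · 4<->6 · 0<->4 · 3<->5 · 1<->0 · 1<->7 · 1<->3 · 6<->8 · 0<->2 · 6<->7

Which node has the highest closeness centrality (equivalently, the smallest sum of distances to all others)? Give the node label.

Farness (sum of distances to all others) for each node — 0:15, 1:14, 2:16, 3:17, 4:16, 5:15, 6:14, 7:12, 8:17.
The smallest farness is 12, for 7, so 7 has the highest closeness.

7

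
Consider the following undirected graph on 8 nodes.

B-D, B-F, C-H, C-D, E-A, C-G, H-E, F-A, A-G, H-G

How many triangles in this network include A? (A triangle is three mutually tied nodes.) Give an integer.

0

A's neighbors are E, F, and G, but none of them are tied to each other, so no triangle contains A.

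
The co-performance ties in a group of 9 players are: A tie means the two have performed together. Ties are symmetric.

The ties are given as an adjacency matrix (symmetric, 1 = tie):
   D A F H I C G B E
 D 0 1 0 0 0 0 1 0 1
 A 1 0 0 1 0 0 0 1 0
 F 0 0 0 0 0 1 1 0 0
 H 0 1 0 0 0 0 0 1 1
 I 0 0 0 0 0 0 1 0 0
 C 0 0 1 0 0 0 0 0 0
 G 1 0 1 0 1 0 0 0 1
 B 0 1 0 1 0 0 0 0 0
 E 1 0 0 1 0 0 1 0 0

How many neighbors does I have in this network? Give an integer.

1

I is directly tied to G. That is 1 neighbor, so the degree of I is 1.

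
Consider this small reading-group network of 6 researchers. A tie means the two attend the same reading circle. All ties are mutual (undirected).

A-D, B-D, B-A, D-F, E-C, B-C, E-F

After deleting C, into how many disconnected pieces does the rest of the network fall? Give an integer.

C's neighbors (B and E) remain reachable from one another through other ties, so the rest of the network stays in one piece.

1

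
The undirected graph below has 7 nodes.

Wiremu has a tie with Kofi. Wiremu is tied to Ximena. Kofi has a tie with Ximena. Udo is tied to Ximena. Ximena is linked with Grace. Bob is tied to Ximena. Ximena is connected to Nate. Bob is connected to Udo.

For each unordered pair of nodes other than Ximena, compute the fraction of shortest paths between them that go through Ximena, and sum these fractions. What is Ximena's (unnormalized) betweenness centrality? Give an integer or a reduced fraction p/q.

13

Pairs whose geodesics pass through Ximena — Kofi–Bob: 1; Kofi–Nate: 1; Kofi–Udo: 1; Kofi–Grace: 1; Bob–Nate: 1; Bob–Wiremu: 1; Bob–Grace: 1; Nate–Udo: 1; Nate–Wiremu: 1; Nate–Grace: 1; Udo–Wiremu: 1; Udo–Grace: 1; Wiremu–Grace: 1.
All other pairs contribute 0.
Summing the contributions gives betweenness(Ximena) = 13.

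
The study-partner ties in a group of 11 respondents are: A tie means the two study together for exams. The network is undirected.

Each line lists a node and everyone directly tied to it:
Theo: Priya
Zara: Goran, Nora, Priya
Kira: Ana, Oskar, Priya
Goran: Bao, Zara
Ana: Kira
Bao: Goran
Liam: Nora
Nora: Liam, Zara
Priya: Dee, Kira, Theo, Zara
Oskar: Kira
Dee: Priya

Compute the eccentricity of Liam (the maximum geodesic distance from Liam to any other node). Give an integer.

Distances from Liam: Ana:5, Bao:4, Dee:4, Goran:3, Kira:4, Nora:1, Oskar:5, Priya:3, Theo:4, Zara:2.
The largest is 5 (to Ana and Oskar), so the eccentricity of Liam is 5.

5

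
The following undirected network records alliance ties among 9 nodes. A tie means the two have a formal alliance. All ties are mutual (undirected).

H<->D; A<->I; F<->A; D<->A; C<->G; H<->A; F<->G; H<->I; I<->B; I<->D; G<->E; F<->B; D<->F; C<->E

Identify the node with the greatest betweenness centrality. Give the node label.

F

Unnormalized betweenness of each node: A:10/3, B:4/3, C:0, D:10/3, E:0, F:16, G:12, H:0, I:2.
F has the largest value, 16, making it the main broker — the node through which the most shortest paths run.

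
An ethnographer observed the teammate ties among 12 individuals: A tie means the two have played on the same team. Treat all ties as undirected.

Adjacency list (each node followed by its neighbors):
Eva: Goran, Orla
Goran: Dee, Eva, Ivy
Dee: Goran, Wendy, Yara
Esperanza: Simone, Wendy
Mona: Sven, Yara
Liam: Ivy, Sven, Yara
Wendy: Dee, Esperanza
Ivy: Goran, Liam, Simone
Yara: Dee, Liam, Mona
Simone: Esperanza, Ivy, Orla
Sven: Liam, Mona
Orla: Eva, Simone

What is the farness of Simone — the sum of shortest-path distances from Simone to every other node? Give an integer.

Distances from Simone: Dee:3, Esperanza:1, Eva:2, Goran:2, Ivy:1, Liam:2, Mona:4, Orla:1, Sven:3, Wendy:2, Yara:3.
Sum = 3 + 1 + 2 + 2 + 1 + 2 + 4 + 1 + 3 + 2 + 3 = 24.

24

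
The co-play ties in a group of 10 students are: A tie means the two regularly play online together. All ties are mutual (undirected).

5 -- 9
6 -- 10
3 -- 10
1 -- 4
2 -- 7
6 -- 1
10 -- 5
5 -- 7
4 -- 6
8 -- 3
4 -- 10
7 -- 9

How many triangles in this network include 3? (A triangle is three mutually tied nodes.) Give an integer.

3's neighbors are 8 and 10, but none of them are tied to each other, so no triangle contains 3.

0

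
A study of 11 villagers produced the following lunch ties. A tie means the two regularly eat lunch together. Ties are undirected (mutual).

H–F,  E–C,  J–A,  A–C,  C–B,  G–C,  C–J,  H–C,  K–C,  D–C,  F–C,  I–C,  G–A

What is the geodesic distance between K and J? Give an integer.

One shortest route is K – C – J, which uses 2 edges, and K and J are not directly tied, so nothing shorter exists. So d(K,J) = 2.

2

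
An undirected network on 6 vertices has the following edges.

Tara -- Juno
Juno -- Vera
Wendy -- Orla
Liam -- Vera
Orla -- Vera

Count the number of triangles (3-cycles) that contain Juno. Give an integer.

Juno's neighbors are Tara and Vera, but none of them are tied to each other, so no triangle contains Juno.

0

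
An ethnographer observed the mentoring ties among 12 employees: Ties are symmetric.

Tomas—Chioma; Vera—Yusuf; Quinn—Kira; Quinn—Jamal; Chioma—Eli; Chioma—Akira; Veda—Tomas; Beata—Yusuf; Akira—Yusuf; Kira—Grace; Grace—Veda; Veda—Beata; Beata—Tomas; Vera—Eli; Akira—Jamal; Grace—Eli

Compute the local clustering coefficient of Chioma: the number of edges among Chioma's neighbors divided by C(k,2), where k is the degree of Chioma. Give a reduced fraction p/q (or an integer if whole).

Chioma's neighbors: Akira, Eli, and Tomas (k = 3).
Possible neighbor pairs: C(3,2) = 3. Edges among them: none → e = 0.
Clustering(Chioma) = 0/3 = 0.

0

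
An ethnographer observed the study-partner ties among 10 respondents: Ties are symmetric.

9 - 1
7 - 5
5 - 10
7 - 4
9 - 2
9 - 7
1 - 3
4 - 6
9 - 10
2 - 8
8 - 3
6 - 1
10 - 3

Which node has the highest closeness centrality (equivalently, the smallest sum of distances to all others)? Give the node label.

Farness (sum of distances to all others) for each node — 1:16, 2:19, 3:17, 4:21, 5:20, 6:20, 7:17, 8:21, 9:14, 10:17.
The smallest farness is 14, for 9, so 9 has the highest closeness.

9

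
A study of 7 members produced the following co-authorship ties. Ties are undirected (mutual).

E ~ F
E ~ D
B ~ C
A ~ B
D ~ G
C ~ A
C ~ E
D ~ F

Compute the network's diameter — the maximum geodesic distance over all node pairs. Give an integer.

4

Eccentricity of each node (its greatest distance to any other): A:4, B:4, C:3, D:3, E:2, F:3, G:4.
The maximum eccentricity is 4, realized for instance by the pair A–G via A – C – E – D – G. So the diameter is 4.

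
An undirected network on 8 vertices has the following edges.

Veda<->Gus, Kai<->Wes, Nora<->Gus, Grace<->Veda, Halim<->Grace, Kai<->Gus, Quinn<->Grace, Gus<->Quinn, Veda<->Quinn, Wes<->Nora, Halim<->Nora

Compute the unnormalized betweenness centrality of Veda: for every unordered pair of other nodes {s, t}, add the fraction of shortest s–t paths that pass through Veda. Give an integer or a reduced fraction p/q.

1

Pairs whose geodesics pass through Veda — Grace–Kai: 1/2; Grace–Gus: 1/2.
All other pairs contribute 0.
Summing the contributions gives betweenness(Veda) = 1.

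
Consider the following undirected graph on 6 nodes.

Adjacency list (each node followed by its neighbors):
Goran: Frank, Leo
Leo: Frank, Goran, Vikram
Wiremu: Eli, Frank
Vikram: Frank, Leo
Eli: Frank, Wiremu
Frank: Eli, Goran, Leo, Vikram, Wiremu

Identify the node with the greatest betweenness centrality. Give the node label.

Frank

Unnormalized betweenness of each node: Eli:0, Frank:13/2, Goran:0, Leo:1/2, Vikram:0, Wiremu:0.
Frank has the largest value, 13/2, making it the main broker — the node through which the most shortest paths run.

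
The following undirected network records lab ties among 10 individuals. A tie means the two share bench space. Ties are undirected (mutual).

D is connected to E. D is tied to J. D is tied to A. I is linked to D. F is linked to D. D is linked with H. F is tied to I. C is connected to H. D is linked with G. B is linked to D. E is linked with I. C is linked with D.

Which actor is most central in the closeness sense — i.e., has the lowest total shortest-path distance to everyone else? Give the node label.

D

Farness (sum of distances to all others) for each node — A:17, B:17, C:16, D:9, E:16, F:16, G:17, H:16, I:15, J:17.
The smallest farness is 9, for D, so D has the highest closeness.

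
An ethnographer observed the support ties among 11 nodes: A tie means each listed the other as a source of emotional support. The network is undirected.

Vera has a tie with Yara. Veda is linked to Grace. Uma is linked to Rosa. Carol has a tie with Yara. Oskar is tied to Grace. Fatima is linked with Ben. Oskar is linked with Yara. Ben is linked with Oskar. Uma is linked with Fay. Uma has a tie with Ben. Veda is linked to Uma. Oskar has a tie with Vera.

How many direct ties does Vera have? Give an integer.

Vera is directly tied to Oskar and Yara. That is 2 neighbors, so the degree of Vera is 2.

2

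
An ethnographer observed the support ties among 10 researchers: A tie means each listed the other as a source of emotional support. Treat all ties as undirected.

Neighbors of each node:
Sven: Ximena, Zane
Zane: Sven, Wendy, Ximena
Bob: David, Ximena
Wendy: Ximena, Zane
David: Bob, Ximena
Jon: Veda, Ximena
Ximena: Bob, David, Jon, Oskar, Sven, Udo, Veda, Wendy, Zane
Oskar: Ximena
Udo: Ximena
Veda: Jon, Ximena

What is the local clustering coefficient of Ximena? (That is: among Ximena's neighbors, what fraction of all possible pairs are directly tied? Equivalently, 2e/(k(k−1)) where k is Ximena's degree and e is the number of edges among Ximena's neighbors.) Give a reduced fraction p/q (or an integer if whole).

Ximena's neighbors: Bob, David, Jon, Oskar, Sven, Udo, Veda, Wendy, and Zane (k = 9).
Possible neighbor pairs: C(9,2) = 36. Edges among them: Bob–David, Jon–Veda, Sven–Zane, Wendy–Zane → e = 4.
Clustering(Ximena) = 4/36 = 1/9.

1/9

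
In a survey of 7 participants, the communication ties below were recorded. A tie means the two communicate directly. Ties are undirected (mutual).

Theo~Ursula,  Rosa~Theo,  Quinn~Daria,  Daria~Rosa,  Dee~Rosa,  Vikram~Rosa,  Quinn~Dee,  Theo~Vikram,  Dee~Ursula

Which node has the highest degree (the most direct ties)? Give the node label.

Degrees — Daria:2, Dee:3, Quinn:2, Rosa:4, Theo:3, Ursula:2, Vikram:2.
The maximum is 4, attained only by Rosa.

Rosa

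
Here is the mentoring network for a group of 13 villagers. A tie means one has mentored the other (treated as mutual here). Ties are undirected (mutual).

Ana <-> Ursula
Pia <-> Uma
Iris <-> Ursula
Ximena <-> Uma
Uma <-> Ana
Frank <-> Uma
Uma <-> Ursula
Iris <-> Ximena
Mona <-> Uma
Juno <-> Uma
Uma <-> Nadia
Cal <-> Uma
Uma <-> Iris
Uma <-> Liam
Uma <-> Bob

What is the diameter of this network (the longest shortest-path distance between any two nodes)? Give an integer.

Eccentricity of each node (its greatest distance to any other): Ana:2, Bob:2, Cal:2, Frank:2, Iris:2, Juno:2, Liam:2, Mona:2, Nadia:2, Pia:2, Uma:1, Ursula:2, Ximena:2.
The maximum eccentricity is 2, realized for instance by the pair Cal–Mona via Cal – Uma – Mona. So the diameter is 2.

2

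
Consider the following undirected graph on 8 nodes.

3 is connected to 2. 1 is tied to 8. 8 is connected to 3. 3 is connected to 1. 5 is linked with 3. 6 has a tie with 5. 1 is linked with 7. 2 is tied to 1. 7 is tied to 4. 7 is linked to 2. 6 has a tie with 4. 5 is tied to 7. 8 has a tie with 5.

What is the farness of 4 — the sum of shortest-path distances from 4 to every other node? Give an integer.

Distances from 4: 1:2, 2:2, 3:3, 5:2, 6:1, 7:1, 8:3.
Sum = 2 + 2 + 3 + 2 + 1 + 1 + 3 = 14.

14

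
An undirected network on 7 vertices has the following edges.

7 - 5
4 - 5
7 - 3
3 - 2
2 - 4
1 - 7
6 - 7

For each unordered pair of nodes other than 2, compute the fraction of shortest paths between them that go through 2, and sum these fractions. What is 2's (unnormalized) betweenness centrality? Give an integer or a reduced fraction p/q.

1

Pairs whose geodesics pass through 2 — 3–4: 1.
All other pairs contribute 0.
Summing the contributions gives betweenness(2) = 1.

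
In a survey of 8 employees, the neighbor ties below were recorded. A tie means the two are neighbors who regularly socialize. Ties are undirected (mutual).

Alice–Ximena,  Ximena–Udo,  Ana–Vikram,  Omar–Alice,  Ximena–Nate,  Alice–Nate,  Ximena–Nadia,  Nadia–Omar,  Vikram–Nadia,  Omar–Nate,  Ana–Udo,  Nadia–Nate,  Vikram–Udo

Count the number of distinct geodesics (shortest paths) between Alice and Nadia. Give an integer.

3

The shortest distance is 2. The length-2 paths are: Alice–Ximena–Nadia; Alice–Omar–Nadia; Alice–Nate–Nadia.
That gives 3 distinct shortest paths.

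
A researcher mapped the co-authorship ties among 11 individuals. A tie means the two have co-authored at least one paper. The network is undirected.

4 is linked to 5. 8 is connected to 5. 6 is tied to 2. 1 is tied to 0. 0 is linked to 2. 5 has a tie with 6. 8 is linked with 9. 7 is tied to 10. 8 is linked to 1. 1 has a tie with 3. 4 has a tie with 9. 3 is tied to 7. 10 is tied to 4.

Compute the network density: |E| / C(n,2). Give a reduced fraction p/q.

There are 13 edges and 11 nodes, so the maximum possible is C(11,2) = 55.
Density = 13/55.

13/55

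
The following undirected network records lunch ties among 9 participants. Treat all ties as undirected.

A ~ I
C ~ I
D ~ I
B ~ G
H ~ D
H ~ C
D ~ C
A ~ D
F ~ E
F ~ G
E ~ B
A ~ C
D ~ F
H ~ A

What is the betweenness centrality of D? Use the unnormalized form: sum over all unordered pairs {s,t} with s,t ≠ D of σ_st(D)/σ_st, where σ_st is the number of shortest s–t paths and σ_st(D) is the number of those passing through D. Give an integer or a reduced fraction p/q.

Pairs whose geodesics pass through D — C–E: 1; C–G: 1; C–F: 1; C–B: 2/2; H–I: 1/3; H–E: 1; H–G: 1; H–F: 1; H–B: 2/2; A–E: 1; A–G: 1; A–F: 1; A–B: 2/2; I–E: 1 … (+3 more pairs).
All other pairs contribute 0.
Summing the contributions gives betweenness(D) = 49/3.

49/3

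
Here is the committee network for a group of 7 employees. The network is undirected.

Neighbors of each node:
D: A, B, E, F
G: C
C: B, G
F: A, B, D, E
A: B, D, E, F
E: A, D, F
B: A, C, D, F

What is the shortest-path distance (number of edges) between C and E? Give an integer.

One shortest route is C – B – F – E, which uses 3 edges, and at distance 2 from C we only reach {A, D, F}, which does not include E. So d(C,E) = 3.

3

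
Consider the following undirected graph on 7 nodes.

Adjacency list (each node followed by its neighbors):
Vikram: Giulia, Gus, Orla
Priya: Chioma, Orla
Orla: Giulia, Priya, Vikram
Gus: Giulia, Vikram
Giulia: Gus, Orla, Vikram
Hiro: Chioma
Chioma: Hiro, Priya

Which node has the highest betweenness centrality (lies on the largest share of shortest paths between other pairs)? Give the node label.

Unnormalized betweenness of each node: Chioma:5, Giulia:2, Gus:0, Hiro:0, Orla:9, Priya:8, Vikram:2.
Orla has the largest value, 9, making it the main broker — the node through which the most shortest paths run.

Orla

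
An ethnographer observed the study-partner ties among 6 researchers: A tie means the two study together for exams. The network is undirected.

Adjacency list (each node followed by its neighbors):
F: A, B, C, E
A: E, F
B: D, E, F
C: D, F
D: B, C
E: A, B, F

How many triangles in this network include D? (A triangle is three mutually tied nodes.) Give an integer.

0

D's neighbors are B and C, but none of them are tied to each other, so no triangle contains D.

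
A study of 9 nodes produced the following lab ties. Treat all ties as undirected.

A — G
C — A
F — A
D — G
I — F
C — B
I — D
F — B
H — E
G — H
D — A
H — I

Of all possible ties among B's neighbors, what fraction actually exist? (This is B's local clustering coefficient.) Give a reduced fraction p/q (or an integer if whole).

0

B's neighbors: C and F (k = 2).
Possible neighbor pairs: C(2,2) = 1. Edges among them: none → e = 0.
Clustering(B) = 0/1.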